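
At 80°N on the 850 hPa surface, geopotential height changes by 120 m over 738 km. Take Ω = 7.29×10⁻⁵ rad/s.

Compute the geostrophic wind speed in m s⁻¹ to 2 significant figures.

11 m s⁻¹

Coriolis parameter at 80°N:
f = 2Ω sin φ = 2 × 7.29×10⁻⁵ × sin 80° = 1.44×10⁻⁴ s⁻¹
Height gradient: |∂Z/∂n| = 120 m / 738000 m = 1.63×10⁻⁴
On a pressure surface, geostrophic balance gives V_g = (g/f)|∂Z/∂n|:
V_g = 9.81 × 1.63×10⁻⁴ / 1.44×10⁻⁴ = 11.1 m/s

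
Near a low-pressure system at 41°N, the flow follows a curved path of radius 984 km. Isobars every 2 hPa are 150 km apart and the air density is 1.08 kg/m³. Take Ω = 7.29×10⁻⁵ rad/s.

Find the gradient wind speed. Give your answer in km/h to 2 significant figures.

Coriolis parameter at 41°N:
f = 2Ω sin φ = 2 × 7.29×10⁻⁵ × sin 41° = 9.57×10⁻⁵ s⁻¹
Pressure gradient: |∂P/∂n| = 200 Pa / 150000 m = 1.33×10⁻³ Pa/m
Geostrophic speed: V_g = |∂P/∂n|/(fρ) = 1.33×10⁻³/(9.57×10⁻⁵ × 1.08) = 12.9 m/s
Around a low, centrifugal force acts outward with Coriolis, so pressure-gradient force balances both:
(1/ρ)|∂P/∂n| = fV + V²/R  →  V² + fR·V − fR·V_g = 0
With fR = 9.57×10⁻⁵ × 984×10³ m = 94.1 m/s:
V = [−fR + √((fR)² + 4 fR V_g)]/2 = [−94.1 + √(94.1² + 4×94.1×12.9)]/2 = 11.5 m/s
Subgeostrophic (V < V_g = 12.9 m/s), as expected around a low.
Converting: 11.5 m/s × 3.6 = 41 km/h

41 km/h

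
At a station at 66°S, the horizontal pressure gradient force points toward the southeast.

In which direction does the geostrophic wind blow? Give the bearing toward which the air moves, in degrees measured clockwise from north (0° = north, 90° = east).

045°

The pressure-gradient force points toward the southeast (bearing 135°).
Geostrophic balance: in the Southern Hemisphere the Coriolis force deflects motion to the left, so the geostrophic wind blows 90° to the left of the pressure-gradient force (low pressure on the right).
Rotating 135° by 90° counterclockwise gives 045° — the wind blows toward the northeast.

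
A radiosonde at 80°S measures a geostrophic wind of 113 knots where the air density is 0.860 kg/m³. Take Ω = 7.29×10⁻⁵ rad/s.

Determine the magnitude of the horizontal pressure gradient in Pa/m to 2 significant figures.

Coriolis parameter at 80°S:
f = 2Ω sin φ = 2 × 7.29×10⁻⁵ × sin 80° = 1.44×10⁻⁴ s⁻¹
Wind speed in SI: 113 knots = 58.1 m/s
Geostrophic balance rearranged: |∂P/∂n| = f ρ V_g
|∂P/∂n| = 1.44×10⁻⁴ × 0.860 × 58.1 = 7.18×10⁻³ Pa/m

7.2×10⁻³ Pa/m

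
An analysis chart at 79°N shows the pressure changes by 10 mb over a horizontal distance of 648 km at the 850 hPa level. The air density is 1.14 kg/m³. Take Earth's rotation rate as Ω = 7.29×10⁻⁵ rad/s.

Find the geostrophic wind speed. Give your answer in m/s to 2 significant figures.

9.5 m/s

Coriolis parameter at 79°N:
f = 2Ω sin φ = 2 × 7.29×10⁻⁵ × sin 79° = 1.43×10⁻⁴ s⁻¹
Pressure gradient: |∂P/∂n| = 1000 Pa / 648000 m = 1.54×10⁻³ Pa/m
Geostrophic balance (pressure-gradient force = Coriolis force):
V_g = (1/(fρ)) |∂P/∂n| = 1.54×10⁻³ / (1.43×10⁻⁴ × 1.14) = 9.46 m/s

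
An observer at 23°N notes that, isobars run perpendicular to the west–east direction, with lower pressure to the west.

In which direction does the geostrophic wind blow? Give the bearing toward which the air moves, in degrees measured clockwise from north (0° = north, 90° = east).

The pressure-gradient force points toward the west (bearing 270°).
Geostrophic balance: in the Northern Hemisphere the Coriolis force deflects motion to the right, so the geostrophic wind blows 90° to the right of the pressure-gradient force (low pressure on the left).
Rotating 270° by 90° clockwise gives 000° — the wind blows toward the north.

000°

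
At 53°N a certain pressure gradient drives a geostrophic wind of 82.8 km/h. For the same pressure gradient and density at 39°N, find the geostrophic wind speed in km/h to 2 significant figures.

With the same pressure gradient and density, V_g ∝ 1/f ∝ 1/sin φ.
V₂ = V₁ · sin φ₁ / sin φ₂ = 82.8 × sin 53° / sin 39°
V₂ = 82.8 × 0.7986/0.6293 = 110 km/h

110 km/h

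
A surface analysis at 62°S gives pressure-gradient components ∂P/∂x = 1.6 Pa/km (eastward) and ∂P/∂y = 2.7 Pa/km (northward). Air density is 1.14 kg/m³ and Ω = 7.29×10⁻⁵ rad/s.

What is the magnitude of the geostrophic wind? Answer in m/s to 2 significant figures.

Coriolis parameter at 62°S:
f = 2Ω sin φ = 2 × 7.29×10⁻⁵ × sin 62° = 1.29×10⁻⁴ s⁻¹
In the Southern Hemisphere f is negative: f = −1.29×10⁻⁴ s⁻¹.
Component geostrophic relations (x east, y north):
u_g = −(1/(fρ)) ∂P/∂y,  v_g = (1/(fρ)) ∂P/∂x
u_g = −(2.7×10⁻³)/(−1.29×10⁻⁴ × 1.14) = 18.4 m/s;  v_g = (1.6×10⁻³)/(−1.29×10⁻⁴ × 1.14) = −10.9 m/s
|V_g| = √(u_g² + v_g²) = 21.4 m/s

21 m/s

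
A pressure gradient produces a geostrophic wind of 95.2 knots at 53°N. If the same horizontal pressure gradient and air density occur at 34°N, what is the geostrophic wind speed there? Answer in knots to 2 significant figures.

With the same pressure gradient and density, V_g ∝ 1/f ∝ 1/sin φ.
V₂ = V₁ · sin φ₁ / sin φ₂ = 95.2 × sin 53° / sin 34°
V₂ = 95.2 × 0.7986/0.5592 = 140 knots

140 knots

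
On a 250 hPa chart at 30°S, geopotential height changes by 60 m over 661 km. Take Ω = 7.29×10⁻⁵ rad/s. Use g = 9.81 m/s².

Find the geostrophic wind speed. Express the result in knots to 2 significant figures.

24 knots

Coriolis parameter at 30°S:
f = 2Ω sin φ = 2 × 7.29×10⁻⁵ × sin 30° = 7.29×10⁻⁵ s⁻¹
Height gradient: |∂Z/∂n| = 60 m / 661000 m = 9.08×10⁻⁵
On a pressure surface, geostrophic balance gives V_g = (g/f)|∂Z/∂n|:
V_g = 9.81 × 9.08×10⁻⁵ / 7.29×10⁻⁵ = 12.2 m/s
Converting: 12.2 m/s × 1.944 = 24 knots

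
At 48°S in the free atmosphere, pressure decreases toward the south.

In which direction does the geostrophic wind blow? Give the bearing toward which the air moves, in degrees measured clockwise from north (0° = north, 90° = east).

090°

The pressure-gradient force points toward the south (bearing 180°).
Geostrophic balance: in the Southern Hemisphere the Coriolis force deflects motion to the left, so the geostrophic wind blows 90° to the left of the pressure-gradient force (low pressure on the right).
Rotating 180° by 90° counterclockwise gives 090° — the wind blows toward the east.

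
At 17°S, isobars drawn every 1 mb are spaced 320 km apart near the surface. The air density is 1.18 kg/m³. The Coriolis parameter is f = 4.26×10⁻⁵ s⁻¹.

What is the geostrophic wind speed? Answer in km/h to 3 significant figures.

22.4 km/h

Pressure gradient: |∂P/∂n| = 100 Pa / 320000 m = 3.12×10⁻⁴ Pa/m
Geostrophic balance (pressure-gradient force = Coriolis force):
V_g = (1/(fρ)) |∂P/∂n| = 3.12×10⁻⁴ / (4.26×10⁻⁵ × 1.18) = 6.22 m/s
Converting: 6.22 m/s × 3.6 = 22.4 km/h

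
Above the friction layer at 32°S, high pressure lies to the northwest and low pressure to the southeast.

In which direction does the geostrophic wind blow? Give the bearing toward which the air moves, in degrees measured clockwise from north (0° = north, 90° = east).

045°

The pressure-gradient force points toward the southeast (bearing 135°).
Geostrophic balance: in the Southern Hemisphere the Coriolis force deflects motion to the left, so the geostrophic wind blows 90° to the left of the pressure-gradient force (low pressure on the right).
Rotating 135° by 90° counterclockwise gives 045° — the wind blows toward the northeast.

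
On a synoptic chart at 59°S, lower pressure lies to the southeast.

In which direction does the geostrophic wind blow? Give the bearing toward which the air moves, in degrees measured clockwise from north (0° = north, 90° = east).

The pressure-gradient force points toward the southeast (bearing 135°).
Geostrophic balance: in the Southern Hemisphere the Coriolis force deflects motion to the left, so the geostrophic wind blows 90° to the left of the pressure-gradient force (low pressure on the right).
Rotating 135° by 90° counterclockwise gives 045° — the wind blows toward the northeast.

045°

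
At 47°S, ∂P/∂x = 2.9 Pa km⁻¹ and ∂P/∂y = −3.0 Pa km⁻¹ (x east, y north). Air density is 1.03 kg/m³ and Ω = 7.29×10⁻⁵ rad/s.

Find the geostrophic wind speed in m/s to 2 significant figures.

Coriolis parameter at 47°S:
f = 2Ω sin φ = 2 × 7.29×10⁻⁵ × sin 47° = 1.07×10⁻⁴ s⁻¹
In the Southern Hemisphere f is negative: f = −1.07×10⁻⁴ s⁻¹.
Component geostrophic relations (x east, y north):
u_g = −(1/(fρ)) ∂P/∂y,  v_g = (1/(fρ)) ∂P/∂x
u_g = −(−3.0×10⁻³)/(−1.07×10⁻⁴ × 1.03) = −27.3 m/s;  v_g = (2.9×10⁻³)/(−1.07×10⁻⁴ × 1.03) = −26.4 m/s
|V_g| = √(u_g² + v_g²) = 38.0 m/s

38 m/s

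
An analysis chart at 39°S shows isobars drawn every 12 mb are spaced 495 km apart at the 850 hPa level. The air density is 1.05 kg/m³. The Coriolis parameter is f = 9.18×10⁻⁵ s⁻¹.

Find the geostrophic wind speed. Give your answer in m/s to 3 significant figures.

25.2 m/s

Pressure gradient: |∂P/∂n| = 1200 Pa / 495000 m = 2.42×10⁻³ Pa/m
Geostrophic balance (pressure-gradient force = Coriolis force):
V_g = (1/(fρ)) |∂P/∂n| = 2.42×10⁻³ / (9.18×10⁻⁵ × 1.05) = 25.2 m/s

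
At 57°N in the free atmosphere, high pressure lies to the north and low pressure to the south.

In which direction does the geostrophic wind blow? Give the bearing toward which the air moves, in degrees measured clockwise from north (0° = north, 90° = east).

The pressure-gradient force points toward the south (bearing 180°).
Geostrophic balance: in the Northern Hemisphere the Coriolis force deflects motion to the right, so the geostrophic wind blows 90° to the right of the pressure-gradient force (low pressure on the left).
Rotating 180° by 90° clockwise gives 270° — the wind blows toward the west.

270°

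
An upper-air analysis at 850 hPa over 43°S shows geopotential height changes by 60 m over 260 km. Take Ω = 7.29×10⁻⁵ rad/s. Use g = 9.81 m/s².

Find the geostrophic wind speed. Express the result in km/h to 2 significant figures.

Coriolis parameter at 43°S:
f = 2Ω sin φ = 2 × 7.29×10⁻⁵ × sin 43° = 9.94×10⁻⁵ s⁻¹
Height gradient: |∂Z/∂n| = 60 m / 260000 m = 2.31×10⁻⁴
On a pressure surface, geostrophic balance gives V_g = (g/f)|∂Z/∂n|:
V_g = 9.81 × 2.31×10⁻⁴ / 9.94×10⁻⁵ = 22.8 m/s
Converting: 22.8 m/s × 3.6 = 82 km/h

82 km/h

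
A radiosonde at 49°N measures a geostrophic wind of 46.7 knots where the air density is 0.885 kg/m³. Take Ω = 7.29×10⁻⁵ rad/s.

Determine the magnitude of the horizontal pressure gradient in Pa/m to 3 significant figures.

Coriolis parameter at 49°N:
f = 2Ω sin φ = 2 × 7.29×10⁻⁵ × sin 49° = 1.10×10⁻⁴ s⁻¹
Wind speed in SI: 46.7 knots = 24.0 m/s
Geostrophic balance rearranged: |∂P/∂n| = f ρ V_g
|∂P/∂n| = 1.10×10⁻⁴ × 0.885 × 24.0 = 2.34×10⁻³ Pa/m

2.34×10⁻³ Pa/m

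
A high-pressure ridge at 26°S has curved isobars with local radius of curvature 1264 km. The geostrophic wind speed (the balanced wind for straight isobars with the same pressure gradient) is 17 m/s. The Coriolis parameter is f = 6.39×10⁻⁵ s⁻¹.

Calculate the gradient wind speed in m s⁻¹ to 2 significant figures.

24 m s⁻¹

Around a high, pressure-gradient force acts outward with centrifugal, so Coriolis balances both:
fV = (1/ρ)|∂P/∂n| + V²/R  →  V² − fR·V + fR·V_g = 0
With fR = 6.39×10⁻⁵ × 1264×10³ m = 80.8 m/s:
V = [fR − √((fR)² − 4 fR V_g)]/2 = [80.8 − √(80.8² − 4×80.8×17)]/2 = 24.3 m/s
Supergeostrophic (V > V_g = 17 m/s), as expected around a high.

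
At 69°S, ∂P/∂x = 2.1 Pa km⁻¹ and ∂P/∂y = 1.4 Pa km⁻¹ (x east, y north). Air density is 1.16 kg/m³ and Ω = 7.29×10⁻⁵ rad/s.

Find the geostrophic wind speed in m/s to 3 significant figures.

Coriolis parameter at 69°S:
f = 2Ω sin φ = 2 × 7.29×10⁻⁵ × sin 69° = 1.36×10⁻⁴ s⁻¹
In the Southern Hemisphere f is negative: f = −1.36×10⁻⁴ s⁻¹.
Component geostrophic relations (x east, y north):
u_g = −(1/(fρ)) ∂P/∂y,  v_g = (1/(fρ)) ∂P/∂x
u_g = −(1.4×10⁻³)/(−1.36×10⁻⁴ × 1.16) = 8.87 m/s;  v_g = (2.1×10⁻³)/(−1.36×10⁻⁴ × 1.16) = −13.3 m/s
|V_g| = √(u_g² + v_g²) = 16.0 m/s

16.0 m/s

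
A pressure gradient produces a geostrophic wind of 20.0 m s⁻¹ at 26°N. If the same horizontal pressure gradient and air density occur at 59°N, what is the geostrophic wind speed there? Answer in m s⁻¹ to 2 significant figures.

10 m s⁻¹

With the same pressure gradient and density, V_g ∝ 1/f ∝ 1/sin φ.
V₂ = V₁ · sin φ₁ / sin φ₂ = 20.0 × sin 26° / sin 59°
V₂ = 20.0 × 0.4384/0.8572 = 10 m s⁻¹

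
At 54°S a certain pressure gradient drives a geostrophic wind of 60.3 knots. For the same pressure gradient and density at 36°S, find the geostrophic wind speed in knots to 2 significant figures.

83 knots

With the same pressure gradient and density, V_g ∝ 1/f ∝ 1/sin φ.
V₂ = V₁ · sin φ₁ / sin φ₂ = 60.3 × sin 54° / sin 36°
V₂ = 60.3 × 0.8090/0.5878 = 83 knots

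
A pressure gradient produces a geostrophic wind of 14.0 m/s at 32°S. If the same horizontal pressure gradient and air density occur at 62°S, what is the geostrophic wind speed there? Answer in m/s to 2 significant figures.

With the same pressure gradient and density, V_g ∝ 1/f ∝ 1/sin φ.
V₂ = V₁ · sin φ₁ / sin φ₂ = 14.0 × sin 32° / sin 62°
V₂ = 14.0 × 0.5299/0.8829 = 8.4 m/s

8.4 m/s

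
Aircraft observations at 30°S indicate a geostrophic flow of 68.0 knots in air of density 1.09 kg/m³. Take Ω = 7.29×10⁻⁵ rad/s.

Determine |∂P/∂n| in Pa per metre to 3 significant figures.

Coriolis parameter at 30°S:
f = 2Ω sin φ = 2 × 7.29×10⁻⁵ × sin 30° = 7.29×10⁻⁵ s⁻¹
Wind speed in SI: 68.0 knots = 35.0 m/s
Geostrophic balance rearranged: |∂P/∂n| = f ρ V_g
|∂P/∂n| = 7.29×10⁻⁵ × 1.09 × 35.0 = 2.78×10⁻³ Pa/m

2.78×10⁻³ Pa/m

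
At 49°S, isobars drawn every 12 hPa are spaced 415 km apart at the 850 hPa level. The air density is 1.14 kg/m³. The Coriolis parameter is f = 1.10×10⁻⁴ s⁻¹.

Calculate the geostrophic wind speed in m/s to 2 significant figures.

23 m/s

Pressure gradient: |∂P/∂n| = 1200 Pa / 415000 m = 2.89×10⁻³ Pa/m
Geostrophic balance (pressure-gradient force = Coriolis force):
V_g = (1/(fρ)) |∂P/∂n| = 2.89×10⁻³ / (1.10×10⁻⁴ × 1.14) = 23.1 m/s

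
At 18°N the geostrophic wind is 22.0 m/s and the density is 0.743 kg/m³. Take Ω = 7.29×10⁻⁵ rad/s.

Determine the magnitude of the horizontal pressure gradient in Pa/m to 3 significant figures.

7.36×10⁻⁴ Pa/m

Coriolis parameter at 18°N:
f = 2Ω sin φ = 2 × 7.29×10⁻⁵ × sin 18° = 4.51×10⁻⁵ s⁻¹
Geostrophic balance rearranged: |∂P/∂n| = f ρ V_g
|∂P/∂n| = 4.51×10⁻⁵ × 0.743 × 22.0 = 7.36×10⁻⁴ Pa/m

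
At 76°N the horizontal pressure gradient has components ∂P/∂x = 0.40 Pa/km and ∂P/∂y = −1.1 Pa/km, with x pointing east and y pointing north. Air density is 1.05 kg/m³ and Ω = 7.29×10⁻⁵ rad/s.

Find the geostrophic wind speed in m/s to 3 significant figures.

Coriolis parameter at 76°N:
f = 2Ω sin φ = 2 × 7.29×10⁻⁵ × sin 76° = 1.41×10⁻⁴ s⁻¹
Component geostrophic relations (x east, y north):
u_g = −(1/(fρ)) ∂P/∂y,  v_g = (1/(fρ)) ∂P/∂x
u_g = −(−1.1×10⁻³)/(1.41×10⁻⁴ × 1.05) = 7.41 m/s;  v_g = (0.40×10⁻³)/(1.41×10⁻⁴ × 1.05) = 2.69 m/s
|V_g| = √(u_g² + v_g²) = 7.88 m/s

7.88 m/s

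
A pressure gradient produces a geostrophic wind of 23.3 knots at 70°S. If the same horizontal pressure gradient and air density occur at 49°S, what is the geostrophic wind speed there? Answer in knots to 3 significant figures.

29.0 knots

With the same pressure gradient and density, V_g ∝ 1/f ∝ 1/sin φ.
V₂ = V₁ · sin φ₁ / sin φ₂ = 23.3 × sin 70° / sin 49°
V₂ = 23.3 × 0.9397/0.7547 = 29.0 knots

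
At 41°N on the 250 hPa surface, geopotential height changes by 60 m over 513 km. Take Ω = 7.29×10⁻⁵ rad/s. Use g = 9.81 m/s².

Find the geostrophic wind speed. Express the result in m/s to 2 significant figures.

12 m/s

Coriolis parameter at 41°N:
f = 2Ω sin φ = 2 × 7.29×10⁻⁵ × sin 41° = 9.57×10⁻⁵ s⁻¹
Height gradient: |∂Z/∂n| = 60 m / 513000 m = 1.17×10⁻⁴
On a pressure surface, geostrophic balance gives V_g = (g/f)|∂Z/∂n|:
V_g = 9.81 × 1.17×10⁻⁴ / 9.57×10⁻⁵ = 12.0 m/s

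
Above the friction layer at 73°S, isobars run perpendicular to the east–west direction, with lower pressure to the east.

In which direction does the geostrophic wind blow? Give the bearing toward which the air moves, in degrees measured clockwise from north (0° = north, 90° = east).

000°

The pressure-gradient force points toward the east (bearing 090°).
Geostrophic balance: in the Southern Hemisphere the Coriolis force deflects motion to the left, so the geostrophic wind blows 90° to the left of the pressure-gradient force (low pressure on the right).
Rotating 090° by 90° counterclockwise gives 000° — the wind blows toward the north.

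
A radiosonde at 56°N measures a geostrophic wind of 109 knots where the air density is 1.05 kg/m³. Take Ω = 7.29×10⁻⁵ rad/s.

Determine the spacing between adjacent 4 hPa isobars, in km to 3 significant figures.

56.2 km

Coriolis parameter at 56°N:
f = 2Ω sin φ = 2 × 7.29×10⁻⁵ × sin 56° = 1.21×10⁻⁴ s⁻¹
Wind speed in SI: 109 knots = 56.1 m/s
Geostrophic balance rearranged: |∂P/∂n| = f ρ V_g
|∂P/∂n| = 1.21×10⁻⁴ × 1.05 × 56.1 = 7.12×10⁻³ Pa/m
Isobar spacing: Δn = ΔP/|∂P/∂n| = 400 Pa / 7.12×10⁻³ Pa/m = 56205 m ≈ 56.2 km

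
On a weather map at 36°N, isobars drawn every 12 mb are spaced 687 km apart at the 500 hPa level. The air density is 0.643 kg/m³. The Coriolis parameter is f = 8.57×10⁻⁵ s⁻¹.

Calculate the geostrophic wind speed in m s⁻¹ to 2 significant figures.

32 m s⁻¹

Pressure gradient: |∂P/∂n| = 1200 Pa / 687000 m = 1.75×10⁻³ Pa/m
Geostrophic balance (pressure-gradient force = Coriolis force):
V_g = (1/(fρ)) |∂P/∂n| = 1.75×10⁻³ / (8.57×10⁻⁵ × 0.643) = 31.7 m/s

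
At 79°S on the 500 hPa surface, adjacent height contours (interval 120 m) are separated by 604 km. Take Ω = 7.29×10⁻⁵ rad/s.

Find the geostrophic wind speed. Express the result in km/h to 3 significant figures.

Coriolis parameter at 79°S:
f = 2Ω sin φ = 2 × 7.29×10⁻⁵ × sin 79° = 1.43×10⁻⁴ s⁻¹
Height gradient: |∂Z/∂n| = 120 m / 604000 m = 1.99×10⁻⁴
On a pressure surface, geostrophic balance gives V_g = (g/f)|∂Z/∂n|:
V_g = 9.81 × 1.99×10⁻⁴ / 1.43×10⁻⁴ = 13.6 m/s
Converting: 13.6 m/s × 3.6 = 49.0 km/h

49.0 km/h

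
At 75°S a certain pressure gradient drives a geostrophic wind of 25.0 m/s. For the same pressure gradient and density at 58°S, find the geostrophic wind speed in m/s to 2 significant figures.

28 m/s

With the same pressure gradient and density, V_g ∝ 1/f ∝ 1/sin φ.
V₂ = V₁ · sin φ₁ / sin φ₂ = 25.0 × sin 75° / sin 58°
V₂ = 25.0 × 0.9659/0.8480 = 28 m/s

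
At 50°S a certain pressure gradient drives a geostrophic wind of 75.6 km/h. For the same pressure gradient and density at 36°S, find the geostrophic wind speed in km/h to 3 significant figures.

With the same pressure gradient and density, V_g ∝ 1/f ∝ 1/sin φ.
V₂ = V₁ · sin φ₁ / sin φ₂ = 75.6 × sin 50° / sin 36°
V₂ = 75.6 × 0.7660/0.5878 = 98.5 km/h

98.5 km/h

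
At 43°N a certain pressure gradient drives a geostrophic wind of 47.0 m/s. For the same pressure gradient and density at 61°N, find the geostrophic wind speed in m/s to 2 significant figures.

37 m/s

With the same pressure gradient and density, V_g ∝ 1/f ∝ 1/sin φ.
V₂ = V₁ · sin φ₁ / sin φ₂ = 47.0 × sin 43° / sin 61°
V₂ = 47.0 × 0.6820/0.8746 = 37 m/s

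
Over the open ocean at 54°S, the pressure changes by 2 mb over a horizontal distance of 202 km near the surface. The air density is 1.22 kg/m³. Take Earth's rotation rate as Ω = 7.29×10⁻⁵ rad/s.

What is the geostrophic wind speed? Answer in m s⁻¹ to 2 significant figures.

Coriolis parameter at 54°S:
f = 2Ω sin φ = 2 × 7.29×10⁻⁵ × sin 54° = 1.18×10⁻⁴ s⁻¹
Pressure gradient: |∂P/∂n| = 200 Pa / 202000 m = 9.90×10⁻⁴ Pa/m
Geostrophic balance (pressure-gradient force = Coriolis force):
V_g = (1/(fρ)) |∂P/∂n| = 9.90×10⁻⁴ / (1.18×10⁻⁴ × 1.22) = 6.88 m/s

6.9 m s⁻¹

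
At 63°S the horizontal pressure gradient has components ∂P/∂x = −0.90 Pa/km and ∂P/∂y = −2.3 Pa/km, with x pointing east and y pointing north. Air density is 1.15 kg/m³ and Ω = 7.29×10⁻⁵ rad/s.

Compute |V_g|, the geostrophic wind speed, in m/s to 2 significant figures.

Coriolis parameter at 63°S:
f = 2Ω sin φ = 2 × 7.29×10⁻⁵ × sin 63° = 1.30×10⁻⁴ s⁻¹
In the Southern Hemisphere f is negative: f = −1.30×10⁻⁴ s⁻¹.
Component geostrophic relations (x east, y north):
u_g = −(1/(fρ)) ∂P/∂y,  v_g = (1/(fρ)) ∂P/∂x
u_g = −(−2.3×10⁻³)/(−1.30×10⁻⁴ × 1.15) = −15.4 m/s;  v_g = (−0.90×10⁻³)/(−1.30×10⁻⁴ × 1.15) = 6.02 m/s
|V_g| = √(u_g² + v_g²) = 16.5 m/s

17 m/s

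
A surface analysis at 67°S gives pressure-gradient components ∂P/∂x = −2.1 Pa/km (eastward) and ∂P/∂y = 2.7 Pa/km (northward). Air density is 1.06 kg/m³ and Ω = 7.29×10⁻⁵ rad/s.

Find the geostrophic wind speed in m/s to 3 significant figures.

Coriolis parameter at 67°S:
f = 2Ω sin φ = 2 × 7.29×10⁻⁵ × sin 67° = 1.34×10⁻⁴ s⁻¹
In the Southern Hemisphere f is negative: f = −1.34×10⁻⁴ s⁻¹.
Component geostrophic relations (x east, y north):
u_g = −(1/(fρ)) ∂P/∂y,  v_g = (1/(fρ)) ∂P/∂x
u_g = −(2.7×10⁻³)/(−1.34×10⁻⁴ × 1.06) = 19.0 m/s;  v_g = (−2.1×10⁻³)/(−1.34×10⁻⁴ × 1.06) = 14.8 m/s
|V_g| = √(u_g² + v_g²) = 24.0 m/s

24.0 m/s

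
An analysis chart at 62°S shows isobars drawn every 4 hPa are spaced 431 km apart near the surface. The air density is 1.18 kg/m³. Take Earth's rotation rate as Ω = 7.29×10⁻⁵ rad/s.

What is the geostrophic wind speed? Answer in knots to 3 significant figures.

Coriolis parameter at 62°S:
f = 2Ω sin φ = 2 × 7.29×10⁻⁵ × sin 62° = 1.29×10⁻⁴ s⁻¹
Pressure gradient: |∂P/∂n| = 400 Pa / 431000 m = 9.28×10⁻⁴ Pa/m
Geostrophic balance (pressure-gradient force = Coriolis force):
V_g = (1/(fρ)) |∂P/∂n| = 9.28×10⁻⁴ / (1.29×10⁻⁴ × 1.18) = 6.11 m/s
Converting: 6.11 m/s × 1.944 = 11.9 knots

11.9 knots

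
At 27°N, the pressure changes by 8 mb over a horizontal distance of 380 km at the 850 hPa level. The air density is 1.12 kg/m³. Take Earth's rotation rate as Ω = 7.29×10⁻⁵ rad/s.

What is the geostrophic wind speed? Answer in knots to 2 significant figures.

Coriolis parameter at 27°N:
f = 2Ω sin φ = 2 × 7.29×10⁻⁵ × sin 27° = 6.62×10⁻⁵ s⁻¹
Pressure gradient: |∂P/∂n| = 800 Pa / 380000 m = 2.11×10⁻³ Pa/m
Geostrophic balance (pressure-gradient force = Coriolis force):
V_g = (1/(fρ)) |∂P/∂n| = 2.11×10⁻³ / (6.62×10⁻⁵ × 1.12) = 28.4 m/s
Converting: 28.4 m/s × 1.944 = 55 knots

55 knots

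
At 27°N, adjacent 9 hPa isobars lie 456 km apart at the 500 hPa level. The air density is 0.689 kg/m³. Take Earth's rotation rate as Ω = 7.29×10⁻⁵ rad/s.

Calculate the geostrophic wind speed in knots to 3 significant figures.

84.1 knots

Coriolis parameter at 27°N:
f = 2Ω sin φ = 2 × 7.29×10⁻⁵ × sin 27° = 6.62×10⁻⁵ s⁻¹
Pressure gradient: |∂P/∂n| = 900 Pa / 456000 m = 1.97×10⁻³ Pa/m
Geostrophic balance (pressure-gradient force = Coriolis force):
V_g = (1/(fρ)) |∂P/∂n| = 1.97×10⁻³ / (6.62×10⁻⁵ × 0.689) = 43.3 m/s
Converting: 43.3 m/s × 1.944 = 84.1 knots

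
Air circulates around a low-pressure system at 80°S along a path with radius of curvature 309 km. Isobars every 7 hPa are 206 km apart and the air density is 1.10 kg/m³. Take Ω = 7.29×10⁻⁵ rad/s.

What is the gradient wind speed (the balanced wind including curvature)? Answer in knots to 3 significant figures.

Coriolis parameter at 80°S:
f = 2Ω sin φ = 2 × 7.29×10⁻⁵ × sin 80° = 1.44×10⁻⁴ s⁻¹
Pressure gradient: |∂P/∂n| = 700 Pa / 206000 m = 3.40×10⁻³ Pa/m
Geostrophic speed: V_g = |∂P/∂n|/(fρ) = 3.40×10⁻³/(1.44×10⁻⁴ × 1.10) = 21.5 m/s
Around a low, centrifugal force acts outward with Coriolis, so pressure-gradient force balances both:
(1/ρ)|∂P/∂n| = fV + V²/R  →  V² + fR·V − fR·V_g = 0
With fR = 1.44×10⁻⁴ × 309×10³ m = 44.4 m/s:
V = [−fR + √((fR)² + 4 fR V_g)]/2 = [−44.4 + √(44.4² + 4×44.4×21.5)]/2 = 15.9 m/s
Subgeostrophic (V < V_g = 21.5 m/s), as expected around a low.
Converting: 15.9 m/s × 1.944 = 30.8 knots

30.8 knots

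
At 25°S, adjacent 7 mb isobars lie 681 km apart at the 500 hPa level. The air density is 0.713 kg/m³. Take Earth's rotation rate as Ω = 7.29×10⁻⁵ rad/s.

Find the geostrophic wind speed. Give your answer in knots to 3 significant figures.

45.5 knots

Coriolis parameter at 25°S:
f = 2Ω sin φ = 2 × 7.29×10⁻⁵ × sin 25° = 6.16×10⁻⁵ s⁻¹
Pressure gradient: |∂P/∂n| = 700 Pa / 681000 m = 1.03×10⁻³ Pa/m
Geostrophic balance (pressure-gradient force = Coriolis force):
V_g = (1/(fρ)) |∂P/∂n| = 1.03×10⁻³ / (6.16×10⁻⁵ × 0.713) = 23.4 m/s
Converting: 23.4 m/s × 1.944 = 45.5 knots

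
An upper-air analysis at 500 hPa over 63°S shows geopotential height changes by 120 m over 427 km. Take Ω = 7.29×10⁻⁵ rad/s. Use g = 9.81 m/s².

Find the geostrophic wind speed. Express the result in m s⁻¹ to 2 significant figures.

Coriolis parameter at 63°S:
f = 2Ω sin φ = 2 × 7.29×10⁻⁵ × sin 63° = 1.30×10⁻⁴ s⁻¹
Height gradient: |∂Z/∂n| = 120 m / 427000 m = 2.81×10⁻⁴
On a pressure surface, geostrophic balance gives V_g = (g/f)|∂Z/∂n|:
V_g = 9.81 × 2.81×10⁻⁴ / 1.30×10⁻⁴ = 21.2 m/s

21 m s⁻¹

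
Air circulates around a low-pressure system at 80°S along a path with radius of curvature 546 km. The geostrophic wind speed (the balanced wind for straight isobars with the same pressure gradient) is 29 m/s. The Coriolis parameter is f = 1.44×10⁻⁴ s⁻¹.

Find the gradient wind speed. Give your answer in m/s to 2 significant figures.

23 m/s

Around a low, centrifugal force acts outward with Coriolis, so pressure-gradient force balances both:
(1/ρ)|∂P/∂n| = fV + V²/R  →  V² + fR·V − fR·V_g = 0
With fR = 1.44×10⁻⁴ × 546×10³ m = 78.6 m/s:
V = [−fR + √((fR)² + 4 fR V_g)]/2 = [−78.6 + √(78.6² + 4×78.6×29)]/2 = 22.5 m/s
Subgeostrophic (V < V_g = 29 m/s), as expected around a low.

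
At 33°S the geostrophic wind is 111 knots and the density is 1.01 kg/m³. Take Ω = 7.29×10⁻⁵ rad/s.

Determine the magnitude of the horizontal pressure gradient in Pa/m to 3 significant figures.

4.58×10⁻³ Pa/m

Coriolis parameter at 33°S:
f = 2Ω sin φ = 2 × 7.29×10⁻⁵ × sin 33° = 7.94×10⁻⁵ s⁻¹
Wind speed in SI: 111 knots = 57.1 m/s
Geostrophic balance rearranged: |∂P/∂n| = f ρ V_g
|∂P/∂n| = 7.94×10⁻⁵ × 1.01 × 57.1 = 4.58×10⁻³ Pa/m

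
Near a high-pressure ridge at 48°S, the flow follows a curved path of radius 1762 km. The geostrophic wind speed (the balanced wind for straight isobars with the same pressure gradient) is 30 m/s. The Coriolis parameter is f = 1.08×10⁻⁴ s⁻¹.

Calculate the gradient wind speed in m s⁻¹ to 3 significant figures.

Around a high, pressure-gradient force acts outward with centrifugal, so Coriolis balances both:
fV = (1/ρ)|∂P/∂n| + V²/R  →  V² − fR·V + fR·V_g = 0
With fR = 1.08×10⁻⁴ × 1762×10³ m = 190 m/s:
V = [fR − √((fR)² − 4 fR V_g)]/2 = [190 − √(190² − 4×190×30)]/2 = 37.3 m/s
Supergeostrophic (V > V_g = 30 m/s), as expected around a high.

37.3 m s⁻¹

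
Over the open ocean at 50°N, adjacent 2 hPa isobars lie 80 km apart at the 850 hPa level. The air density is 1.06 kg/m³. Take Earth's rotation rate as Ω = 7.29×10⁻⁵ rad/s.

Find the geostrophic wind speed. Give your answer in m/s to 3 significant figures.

Coriolis parameter at 50°N:
f = 2Ω sin φ = 2 × 7.29×10⁻⁵ × sin 50° = 1.12×10⁻⁴ s⁻¹
Pressure gradient: |∂P/∂n| = 200 Pa / 80000 m = 2.50×10⁻³ Pa/m
Geostrophic balance (pressure-gradient force = Coriolis force):
V_g = (1/(fρ)) |∂P/∂n| = 2.50×10⁻³ / (1.12×10⁻⁴ × 1.06) = 21.1 m/s

21.1 m/s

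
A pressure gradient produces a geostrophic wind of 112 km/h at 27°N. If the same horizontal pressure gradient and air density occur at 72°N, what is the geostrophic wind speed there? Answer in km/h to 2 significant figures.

With the same pressure gradient and density, V_g ∝ 1/f ∝ 1/sin φ.
V₂ = V₁ · sin φ₁ / sin φ₂ = 112 × sin 27° / sin 72°
V₂ = 112 × 0.4540/0.9511 = 53 km/h

53 km/h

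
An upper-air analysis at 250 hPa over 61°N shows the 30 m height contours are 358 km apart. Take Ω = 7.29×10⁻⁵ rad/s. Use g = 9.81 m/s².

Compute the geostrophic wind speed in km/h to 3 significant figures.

Coriolis parameter at 61°N:
f = 2Ω sin φ = 2 × 7.29×10⁻⁵ × sin 61° = 1.28×10⁻⁴ s⁻¹
Height gradient: |∂Z/∂n| = 30 m / 358000 m = 8.38×10⁻⁵
On a pressure surface, geostrophic balance gives V_g = (g/f)|∂Z/∂n|:
V_g = 9.81 × 8.38×10⁻⁵ / 1.28×10⁻⁴ = 6.45 m/s
Converting: 6.45 m/s × 3.6 = 23.2 km/h

23.2 km/h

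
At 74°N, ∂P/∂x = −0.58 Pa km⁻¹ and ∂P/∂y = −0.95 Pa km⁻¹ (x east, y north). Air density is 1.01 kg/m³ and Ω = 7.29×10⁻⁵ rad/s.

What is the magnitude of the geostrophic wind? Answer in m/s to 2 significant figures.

7.9 m/s

Coriolis parameter at 74°N:
f = 2Ω sin φ = 2 × 7.29×10⁻⁵ × sin 74° = 1.40×10⁻⁴ s⁻¹
Component geostrophic relations (x east, y north):
u_g = −(1/(fρ)) ∂P/∂y,  v_g = (1/(fρ)) ∂P/∂x
u_g = −(−0.95×10⁻³)/(1.40×10⁻⁴ × 1.01) = 6.71 m/s;  v_g = (−0.58×10⁻³)/(1.40×10⁻⁴ × 1.01) = −4.10 m/s
|V_g| = √(u_g² + v_g²) = 7.86 m/s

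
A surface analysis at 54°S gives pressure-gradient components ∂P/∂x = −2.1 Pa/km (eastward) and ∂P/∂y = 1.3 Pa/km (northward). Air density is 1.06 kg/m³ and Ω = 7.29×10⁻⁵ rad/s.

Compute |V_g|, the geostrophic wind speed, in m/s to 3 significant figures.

19.8 m/s

Coriolis parameter at 54°S:
f = 2Ω sin φ = 2 × 7.29×10⁻⁵ × sin 54° = 1.18×10⁻⁴ s⁻¹
In the Southern Hemisphere f is negative: f = −1.18×10⁻⁴ s⁻¹.
Component geostrophic relations (x east, y north):
u_g = −(1/(fρ)) ∂P/∂y,  v_g = (1/(fρ)) ∂P/∂x
u_g = −(1.3×10⁻³)/(−1.18×10⁻⁴ × 1.06) = 10.4 m/s;  v_g = (−2.1×10⁻³)/(−1.18×10⁻⁴ × 1.06) = 16.8 m/s
|V_g| = √(u_g² + v_g²) = 19.8 m/s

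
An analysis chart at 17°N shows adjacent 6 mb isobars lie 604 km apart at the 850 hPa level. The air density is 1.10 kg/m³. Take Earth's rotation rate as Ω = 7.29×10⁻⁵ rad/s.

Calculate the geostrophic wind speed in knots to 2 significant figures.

41 knots

Coriolis parameter at 17°N:
f = 2Ω sin φ = 2 × 7.29×10⁻⁵ × sin 17° = 4.26×10⁻⁵ s⁻¹
Pressure gradient: |∂P/∂n| = 600 Pa / 604000 m = 9.93×10⁻⁴ Pa/m
Geostrophic balance (pressure-gradient force = Coriolis force):
V_g = (1/(fρ)) |∂P/∂n| = 9.93×10⁻⁴ / (4.26×10⁻⁵ × 1.10) = 21.2 m/s
Converting: 21.2 m/s × 1.944 = 41 knots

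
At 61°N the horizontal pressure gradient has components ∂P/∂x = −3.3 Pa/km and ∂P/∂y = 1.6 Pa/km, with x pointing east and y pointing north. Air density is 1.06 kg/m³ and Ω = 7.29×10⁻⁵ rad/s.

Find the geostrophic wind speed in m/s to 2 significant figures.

Coriolis parameter at 61°N:
f = 2Ω sin φ = 2 × 7.29×10⁻⁵ × sin 61° = 1.28×10⁻⁴ s⁻¹
Component geostrophic relations (x east, y north):
u_g = −(1/(fρ)) ∂P/∂y,  v_g = (1/(fρ)) ∂P/∂x
u_g = −(1.6×10⁻³)/(1.28×10⁻⁴ × 1.06) = −11.8 m/s;  v_g = (−3.3×10⁻³)/(1.28×10⁻⁴ × 1.06) = −24.4 m/s
|V_g| = √(u_g² + v_g²) = 27.1 m/s

27 m/s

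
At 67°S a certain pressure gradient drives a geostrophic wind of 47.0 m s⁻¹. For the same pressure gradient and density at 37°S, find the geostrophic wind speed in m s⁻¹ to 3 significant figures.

With the same pressure gradient and density, V_g ∝ 1/f ∝ 1/sin φ.
V₂ = V₁ · sin φ₁ / sin φ₂ = 47.0 × sin 67° / sin 37°
V₂ = 47.0 × 0.9205/0.6018 = 71.9 m s⁻¹

71.9 m s⁻¹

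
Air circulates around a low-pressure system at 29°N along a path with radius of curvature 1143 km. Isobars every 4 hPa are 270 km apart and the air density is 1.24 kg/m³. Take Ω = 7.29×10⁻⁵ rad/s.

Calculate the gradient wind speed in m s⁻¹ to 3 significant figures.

Coriolis parameter at 29°N:
f = 2Ω sin φ = 2 × 7.29×10⁻⁵ × sin 29° = 7.07×10⁻⁵ s⁻¹
Pressure gradient: |∂P/∂n| = 400 Pa / 270000 m = 1.48×10⁻³ Pa/m
Geostrophic speed: V_g = |∂P/∂n|/(fρ) = 1.48×10⁻³/(7.07×10⁻⁵ × 1.24) = 16.9 m/s
Around a low, centrifugal force acts outward with Coriolis, so pressure-gradient force balances both:
(1/ρ)|∂P/∂n| = fV + V²/R  →  V² + fR·V − fR·V_g = 0
With fR = 7.07×10⁻⁵ × 1143×10³ m = 80.8 m/s:
V = [−fR + √((fR)² + 4 fR V_g)]/2 = [−80.8 + √(80.8² + 4×80.8×16.9)]/2 = 14.4 m/s
Subgeostrophic (V < V_g = 16.9 m/s), as expected around a low.

14.4 m s⁻¹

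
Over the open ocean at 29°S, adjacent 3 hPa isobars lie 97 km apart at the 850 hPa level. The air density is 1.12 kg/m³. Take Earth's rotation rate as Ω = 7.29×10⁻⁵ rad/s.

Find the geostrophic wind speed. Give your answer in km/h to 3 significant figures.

141 km/h

Coriolis parameter at 29°S:
f = 2Ω sin φ = 2 × 7.29×10⁻⁵ × sin 29° = 7.07×10⁻⁵ s⁻¹
Pressure gradient: |∂P/∂n| = 300 Pa / 97000 m = 3.09×10⁻³ Pa/m
Geostrophic balance (pressure-gradient force = Coriolis force):
V_g = (1/(fρ)) |∂P/∂n| = 3.09×10⁻³ / (7.07×10⁻⁵ × 1.12) = 39.1 m/s
Converting: 39.1 m/s × 3.6 = 141 km/h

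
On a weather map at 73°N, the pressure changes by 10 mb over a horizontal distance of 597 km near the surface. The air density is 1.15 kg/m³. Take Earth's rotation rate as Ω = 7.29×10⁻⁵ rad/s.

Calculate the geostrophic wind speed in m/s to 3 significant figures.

10.4 m/s

Coriolis parameter at 73°N:
f = 2Ω sin φ = 2 × 7.29×10⁻⁵ × sin 73° = 1.39×10⁻⁴ s⁻¹
Pressure gradient: |∂P/∂n| = 1000 Pa / 597000 m = 1.68×10⁻³ Pa/m
Geostrophic balance (pressure-gradient force = Coriolis force):
V_g = (1/(fρ)) |∂P/∂n| = 1.68×10⁻³ / (1.39×10⁻⁴ × 1.15) = 10.4 m/s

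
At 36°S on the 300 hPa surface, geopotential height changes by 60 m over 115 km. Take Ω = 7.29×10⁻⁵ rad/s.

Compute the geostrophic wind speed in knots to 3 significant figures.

116 knots

Coriolis parameter at 36°S:
f = 2Ω sin φ = 2 × 7.29×10⁻⁵ × sin 36° = 8.57×10⁻⁵ s⁻¹
Height gradient: |∂Z/∂n| = 60 m / 115000 m = 5.22×10⁻⁴
On a pressure surface, geostrophic balance gives V_g = (g/f)|∂Z/∂n|:
V_g = 9.81 × 5.22×10⁻⁴ / 8.57×10⁻⁵ = 59.7 m/s
Converting: 59.7 m/s × 1.944 = 116 knots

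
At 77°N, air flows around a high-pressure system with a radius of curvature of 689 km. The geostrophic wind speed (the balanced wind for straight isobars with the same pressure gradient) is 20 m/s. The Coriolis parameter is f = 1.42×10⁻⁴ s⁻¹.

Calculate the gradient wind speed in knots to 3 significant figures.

54.5 knots

Around a high, pressure-gradient force acts outward with centrifugal, so Coriolis balances both:
fV = (1/ρ)|∂P/∂n| + V²/R  →  V² − fR·V + fR·V_g = 0
With fR = 1.42×10⁻⁴ × 689×10³ m = 97.8 m/s:
V = [fR − √((fR)² − 4 fR V_g)]/2 = [97.8 − √(97.8² − 4×97.8×20)]/2 = 28 m/s
Supergeostrophic (V > V_g = 20 m/s), as expected around a high.
Converting: 28 m/s × 1.944 = 54.5 knots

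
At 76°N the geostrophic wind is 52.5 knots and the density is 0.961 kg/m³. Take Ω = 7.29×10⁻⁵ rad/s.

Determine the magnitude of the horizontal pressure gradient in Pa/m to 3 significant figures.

Coriolis parameter at 76°N:
f = 2Ω sin φ = 2 × 7.29×10⁻⁵ × sin 76° = 1.41×10⁻⁴ s⁻¹
Wind speed in SI: 52.5 knots = 27.0 m/s
Geostrophic balance rearranged: |∂P/∂n| = f ρ V_g
|∂P/∂n| = 1.41×10⁻⁴ × 0.961 × 27.0 = 3.67×10⁻³ Pa/m

3.67×10⁻³ Pa/m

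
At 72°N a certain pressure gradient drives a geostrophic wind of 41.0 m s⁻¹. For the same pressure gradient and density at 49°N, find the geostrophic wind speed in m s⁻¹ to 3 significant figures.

51.7 m s⁻¹

With the same pressure gradient and density, V_g ∝ 1/f ∝ 1/sin φ.
V₂ = V₁ · sin φ₁ / sin φ₂ = 41.0 × sin 72° / sin 49°
V₂ = 41.0 × 0.9511/0.7547 = 51.7 m s⁻¹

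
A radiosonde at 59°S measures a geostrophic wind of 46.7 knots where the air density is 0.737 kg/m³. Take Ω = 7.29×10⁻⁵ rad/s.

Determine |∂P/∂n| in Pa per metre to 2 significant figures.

2.2×10⁻³ Pa/m

Coriolis parameter at 59°S:
f = 2Ω sin φ = 2 × 7.29×10⁻⁵ × sin 59° = 1.25×10⁻⁴ s⁻¹
Wind speed in SI: 46.7 knots = 24.0 m/s
Geostrophic balance rearranged: |∂P/∂n| = f ρ V_g
|∂P/∂n| = 1.25×10⁻⁴ × 0.737 × 24.0 = 2.21×10⁻³ Pa/m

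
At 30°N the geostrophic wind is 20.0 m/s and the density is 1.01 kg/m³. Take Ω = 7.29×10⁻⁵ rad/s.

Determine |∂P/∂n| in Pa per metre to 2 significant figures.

Coriolis parameter at 30°N:
f = 2Ω sin φ = 2 × 7.29×10⁻⁵ × sin 30° = 7.29×10⁻⁵ s⁻¹
Geostrophic balance rearranged: |∂P/∂n| = f ρ V_g
|∂P/∂n| = 7.29×10⁻⁵ × 1.01 × 20.0 = 1.47×10⁻³ Pa/m

1.5×10⁻³ Pa/m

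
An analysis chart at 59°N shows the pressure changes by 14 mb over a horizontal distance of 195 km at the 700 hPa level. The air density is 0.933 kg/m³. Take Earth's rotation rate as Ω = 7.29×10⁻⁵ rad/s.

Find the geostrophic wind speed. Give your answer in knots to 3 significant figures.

120 knots

Coriolis parameter at 59°N:
f = 2Ω sin φ = 2 × 7.29×10⁻⁵ × sin 59° = 1.25×10⁻⁴ s⁻¹
Pressure gradient: |∂P/∂n| = 1400 Pa / 195000 m = 7.18×10⁻³ Pa/m
Geostrophic balance (pressure-gradient force = Coriolis force):
V_g = (1/(fρ)) |∂P/∂n| = 7.18×10⁻³ / (1.25×10⁻⁴ × 0.933) = 61.6 m/s
Converting: 61.6 m/s × 1.944 = 120 knots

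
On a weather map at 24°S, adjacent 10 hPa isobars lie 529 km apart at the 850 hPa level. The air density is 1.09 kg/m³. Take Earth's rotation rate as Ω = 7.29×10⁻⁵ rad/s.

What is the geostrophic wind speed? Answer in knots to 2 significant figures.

57 knots

Coriolis parameter at 24°S:
f = 2Ω sin φ = 2 × 7.29×10⁻⁵ × sin 24° = 5.93×10⁻⁵ s⁻¹
Pressure gradient: |∂P/∂n| = 1000 Pa / 529000 m = 1.89×10⁻³ Pa/m
Geostrophic balance (pressure-gradient force = Coriolis force):
V_g = (1/(fρ)) |∂P/∂n| = 1.89×10⁻³ / (5.93×10⁻⁵ × 1.09) = 29.2 m/s
Converting: 29.2 m/s × 1.944 = 57 knots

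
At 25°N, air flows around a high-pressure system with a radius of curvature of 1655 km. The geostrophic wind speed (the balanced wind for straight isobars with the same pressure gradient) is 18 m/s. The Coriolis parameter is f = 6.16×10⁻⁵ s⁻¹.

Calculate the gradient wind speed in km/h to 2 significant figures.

Around a high, pressure-gradient force acts outward with centrifugal, so Coriolis balances both:
fV = (1/ρ)|∂P/∂n| + V²/R  →  V² − fR·V + fR·V_g = 0
With fR = 6.16×10⁻⁵ × 1655×10³ m = 102 m/s:
V = [fR − √((fR)² − 4 fR V_g)]/2 = [102 − √(102² − 4×102×18)]/2 = 23.3 m/s
Supergeostrophic (V > V_g = 18 m/s), as expected around a high.
Converting: 23.3 m/s × 3.6 = 84 km/h

84 km/h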